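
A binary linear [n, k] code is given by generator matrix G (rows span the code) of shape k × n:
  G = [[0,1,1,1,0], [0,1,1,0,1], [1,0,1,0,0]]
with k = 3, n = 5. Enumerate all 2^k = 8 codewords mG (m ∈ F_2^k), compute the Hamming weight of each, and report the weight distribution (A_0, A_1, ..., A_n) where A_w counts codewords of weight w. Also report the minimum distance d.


Weight distribution: A_0 = 1, A_2 = 2, A_3 = 4, A_4 = 1. Minimum distance d = 2.

Enumerate all 2^3 = 8 messages m ∈ F_2^3.
For each, compute codeword c = mG in F_2^5, then tally its weight.
  m = 000 → c = 00000, weight = 0.
  m = 100 → c = 01110, weight = 3.
  m = 010 → c = 01101, weight = 3.
  m = 110 → c = 00011, weight = 2.
  m = 001 → c = 10100, weight = 2.
  m = 101 → c = 11010, weight = 3.
  m = 011 → c = 11001, weight = 3.
  m = 111 → c = 10111, weight = 4.
Tally weights:
  weight 0: 1 codewords.
  weight 2: 2 codewords.
  weight 3: 4 codewords.
  weight 4: 1 codewords.
Minimum distance d = smallest w > 0 with A_w > 0 = 2.
Sanity: Σ A_w = 8 = 2^3 = 8 ✓.


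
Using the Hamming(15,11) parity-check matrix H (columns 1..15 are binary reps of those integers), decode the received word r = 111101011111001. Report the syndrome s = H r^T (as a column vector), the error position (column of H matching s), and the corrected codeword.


s = (0, 0, 0, 1)^T, error position = 1, corrected codeword c = 011101011111001

Compute s = H r^T mod 2 one row at a time:
  s_1 = 1 + 1 + 1 + 1 + 1 + 0 + 0 + 1 = 6 ≡ 0 (mod 2).
  s_2 = 1 + 0 + 1 + 0 + 1 + 0 + 0 + 1 = 4 ≡ 0 (mod 2).
  s_3 = 1 + 1 + 1 + 0 + 1 + 1 + 0 + 1 = 6 ≡ 0 (mod 2).
  s_4 = 1 + 1 + 0 + 0 + 1 + 1 + 0 + 1 = 5 ≡ 1 (mod 2).
s = (0, 0, 0, 1)^T — this equals column 1 of H (binary 0001), so error is at position 1.
Correct: flip bit 1 of r = 111101011111001 to get c = 011101011111001.


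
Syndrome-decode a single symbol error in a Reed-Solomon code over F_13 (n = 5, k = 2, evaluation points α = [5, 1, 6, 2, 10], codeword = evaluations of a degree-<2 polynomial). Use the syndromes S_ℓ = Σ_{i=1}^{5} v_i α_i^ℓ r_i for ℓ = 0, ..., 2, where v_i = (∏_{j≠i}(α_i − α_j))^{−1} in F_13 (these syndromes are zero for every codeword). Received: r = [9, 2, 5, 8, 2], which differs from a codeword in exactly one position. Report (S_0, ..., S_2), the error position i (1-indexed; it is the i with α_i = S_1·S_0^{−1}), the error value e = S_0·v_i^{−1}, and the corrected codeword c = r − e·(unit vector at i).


S = (5, 5, 5), error at position 2, error magnitude e = 3, c = [9, 12, 5, 8, 2].

Step 1: column multipliers v_i = (∏_{j≠i}(α_i − α_j))^{−1} mod 13.
  i = 1 (α = 5): (5−1)(5−6)(5−2)(5−10) = 4·(−1)·3·(−5) = 60 ≡ 8, so v_1 = 8^{−1} = 5 (mod 13).
  i = 2 (α = 1): (1−5)(1−6)(1−2)(1−10) = (−4)·(−5)·(−1)·(−9) = 180 ≡ 11, so v_2 = 11^{−1} = 6 (mod 13).
  i = 3 (α = 6): (6−5)(6−1)(6−2)(6−10) = 1·5·4·(−4) = −80 ≡ 11, so v_3 = 11^{−1} = 6 (mod 13).
  i = 4 (α = 2): (2−5)(2−1)(2−6)(2−10) = (−3)·1·(−4)·(−8) = −96 ≡ 8, so v_4 = 8^{−1} = 5 (mod 13).
  i = 5 (α = 10): (10−5)(10−1)(10−6)(10−2) = 5·9·4·8 = 1440 ≡ 10, so v_5 = 10^{−1} = 4 (mod 13).
  v = [5, 6, 6, 5, 4].
Step 2: syndromes of r = [9, 2, 5, 8, 2] (all sums mod 13).
  S_0 = Σ v_i r_i = 5·9 + 6·2 + 6·5 + 5·8 + 4·2 = 135 ≡ 5.
  S_1 = Σ v_i α_i r_i = 5·5·9 + 6·1·2 + 6·6·5 + 5·2·8 + 4·10·2 = 577 ≡ 5.
  α_i^2 mod 13 = [12, 1, 10, 4, 9].
  S_2 = Σ v_i α_i^2 r_i = 5·12·9 + 6·1·2 + 6·10·5 + 5·4·8 + 4·9·2 = 1084 ≡ 5.
  S = (5, 5, 5) ≠ 0, so r is not a codeword (an error is present).
Step 3: locate the error. For a single error e at position i, S_ℓ = v_i·e·α_i^ℓ, so α_err = S_1/S_0.
  S_0^{−1} = 5^{−1} = 8 (mod 13), so α_err = 5·8 = 40 ≡ 1 = α_2. Error position i = 2.
  Consistency check: S_2/S_1 = 5·8 = 40 ≡ 1 = α_err ✓ (single-error assumption holds).
Step 4: error magnitude e = S_0/v_2 = S_0·∏_{j≠2}(α_2 − α_j) = 5·11 = 55 ≡ 3 (mod 13).
Step 5: correct position 2: c_2 = r_2 − e = 2 − 3 ≡ 12 (mod 13). Hence c = [9, 12, 5, 8, 2].
  Check: interpolating c through the α_i gives m(x) = 3 + 9·x (degree < 2) with m(α_i) = c_i for every i, so c is indeed a codeword.


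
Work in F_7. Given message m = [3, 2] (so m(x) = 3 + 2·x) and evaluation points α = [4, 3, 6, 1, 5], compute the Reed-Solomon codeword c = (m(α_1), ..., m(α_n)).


c = [4, 2, 1, 5, 6]

Message polynomial: m(x) = 3 + 2·x (mod 7).
For each evaluation point α_i, compute m(α_i) mod 7:
  α_1 = 4: Horner steps 2 → 4, so m(4) = 4.
  α_2 = 3: Horner steps 2 → 2, so m(3) = 2.
  α_3 = 6: Horner steps 2 → 1, so m(6) = 1.
  α_4 = 1: Horner steps 2 → 5, so m(1) = 5.
  α_5 = 5: Horner steps 2 → 6, so m(5) = 6.
Codeword c = [4, 2, 1, 5, 6] ∈ F_7^5.


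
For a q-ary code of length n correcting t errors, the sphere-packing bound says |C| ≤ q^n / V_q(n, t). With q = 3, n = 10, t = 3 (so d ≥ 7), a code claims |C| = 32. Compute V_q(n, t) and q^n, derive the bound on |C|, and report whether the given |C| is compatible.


V_q(n, t) = 1161, q^n = 59049, Hamming bound = 50, |C| = 32 ≤ bound (satisfied).

Step 1: Compute V_q(n, t) = Σ_{j=0}^3 C(n, j) (q−1)^j.
  j = 0: C(10,0)·(2)^0 = 1·1 = 1.
  j = 1: C(10,1)·(2)^1 = 10·2 = 20.
  j = 2: C(10,2)·(2)^2 = 45·4 = 180.
  j = 3: C(10,3)·(2)^3 = 120·8 = 960.
  V_q(n, t) = 1 + 20 + 180 + 960 = 1161.
Step 2: q^n = 3^10 = 59049.
Step 3: Hamming bound ⌊q^n / V_q(n,t)⌋ = ⌊59049/1161⌋ = 50.
Step 4: Compare |C| = 32 to 50: satisfied.
The claimed |C| lies below the Hamming bound.


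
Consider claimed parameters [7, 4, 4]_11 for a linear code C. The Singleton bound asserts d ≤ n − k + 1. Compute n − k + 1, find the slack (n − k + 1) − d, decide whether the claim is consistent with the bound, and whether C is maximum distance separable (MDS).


Singleton RHS = n − k + 1 = 4, slack = 0, bound satisfied, MDS.

Singleton bound: d ≤ n − k + 1.
Here n = 7, k = 4, so n − k + 1 = 4.
Given d = 4, check d ≤ 4: YES.
Slack = (n − k + 1) − d = 0.
The code is MDS (slack = 0).
Description: the claimed parameters are [7, 4, 4]_11; such a code would be MDS (meets Singleton bound).


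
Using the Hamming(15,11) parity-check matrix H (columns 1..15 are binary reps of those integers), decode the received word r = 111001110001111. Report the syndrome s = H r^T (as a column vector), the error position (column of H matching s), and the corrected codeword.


s = (1, 0, 0, 1)^T, error position = 9, corrected codeword c = 111001111001111

Compute s = H r^T mod 2 one row at a time:
  s_1 = 1 + 0 + 0 + 0 + 1 + 1 + 1 + 1 = 5 ≡ 1 (mod 2).
  s_2 = 0 + 0 + 1 + 1 + 1 + 1 + 1 + 1 = 6 ≡ 0 (mod 2).
  s_3 = 1 + 1 + 1 + 1 + 0 + 0 + 1 + 1 = 6 ≡ 0 (mod 2).
  s_4 = 1 + 1 + 0 + 1 + 0 + 0 + 1 + 1 = 5 ≡ 1 (mod 2).
s = (1, 0, 0, 1)^T — this equals column 9 of H (binary 1001), so error is at position 9.
Correct: flip bit 9 of r = 111001110001111 to get c = 111001111001111.


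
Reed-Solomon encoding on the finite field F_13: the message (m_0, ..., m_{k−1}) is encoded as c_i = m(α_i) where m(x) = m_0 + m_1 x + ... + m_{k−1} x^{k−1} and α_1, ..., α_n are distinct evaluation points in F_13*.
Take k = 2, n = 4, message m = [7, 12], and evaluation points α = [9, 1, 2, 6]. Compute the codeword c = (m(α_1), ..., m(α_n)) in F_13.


c = [11, 6, 5, 1]

Message polynomial: m(x) = 7 + 12·x (mod 13).
For each evaluation point α_i, compute m(α_i) mod 13:
  α_1 = 9: Horner steps 12 → 11, so m(9) = 11.
  α_2 = 1: Horner steps 12 → 6, so m(1) = 6.
  α_3 = 2: Horner steps 12 → 5, so m(2) = 5.
  α_4 = 6: Horner steps 12 → 1, so m(6) = 1.
Codeword c = [11, 6, 5, 1] ∈ F_13^4.


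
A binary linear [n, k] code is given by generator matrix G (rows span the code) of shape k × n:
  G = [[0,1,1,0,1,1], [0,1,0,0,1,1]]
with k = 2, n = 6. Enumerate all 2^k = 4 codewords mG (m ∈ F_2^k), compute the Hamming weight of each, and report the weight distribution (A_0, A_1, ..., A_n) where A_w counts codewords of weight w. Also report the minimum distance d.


Weight distribution: A_0 = 1, A_1 = 1, A_3 = 1, A_4 = 1. Minimum distance d = 1.

Enumerate all 2^2 = 4 messages m ∈ F_2^2.
For each, compute codeword c = mG in F_2^6, then tally its weight.
  m = 00 → c = 000000, weight = 0.
  m = 10 → c = 011011, weight = 4.
  m = 01 → c = 010011, weight = 3.
  m = 11 → c = 001000, weight = 1.
Tally weights:
  weight 0: 1 codewords.
  weight 1: 1 codewords.
  weight 3: 1 codewords.
  weight 4: 1 codewords.
Minimum distance d = smallest w > 0 with A_w > 0 = 1.
Sanity: Σ A_w = 4 = 2^2 = 4 ✓.


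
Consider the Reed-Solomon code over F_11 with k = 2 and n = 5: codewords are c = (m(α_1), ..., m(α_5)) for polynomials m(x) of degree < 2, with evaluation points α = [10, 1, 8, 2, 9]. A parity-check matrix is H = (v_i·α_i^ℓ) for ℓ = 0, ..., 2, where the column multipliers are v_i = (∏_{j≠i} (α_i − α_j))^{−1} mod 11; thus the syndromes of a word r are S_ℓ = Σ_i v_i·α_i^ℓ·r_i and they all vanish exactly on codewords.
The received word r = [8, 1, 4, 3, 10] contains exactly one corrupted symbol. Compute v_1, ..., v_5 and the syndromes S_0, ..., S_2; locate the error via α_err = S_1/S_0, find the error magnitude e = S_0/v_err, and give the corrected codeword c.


S = (7, 8, 6), error at position 5, error magnitude e = 4, c = [8, 1, 4, 3, 6].

Step 1: column multipliers v_i = (∏_{j≠i}(α_i − α_j))^{−1} mod 11.
  i = 1 (α = 10): (10−1)(10−8)(10−2)(10−9) = 9·2·8·1 = 144 ≡ 1, so v_1 = 1^{−1} = 1 (mod 11).
  i = 2 (α = 1): (1−10)(1−8)(1−2)(1−9) = (−9)·(−7)·(−1)·(−8) = 504 ≡ 9, so v_2 = 9^{−1} = 5 (mod 11).
  i = 3 (α = 8): (8−10)(8−1)(8−2)(8−9) = (−2)·7·6·(−1) = 84 ≡ 7, so v_3 = 7^{−1} = 8 (mod 11).
  i = 4 (α = 2): (2−10)(2−1)(2−8)(2−9) = (−8)·1·(−6)·(−7) = −336 ≡ 5, so v_4 = 5^{−1} = 9 (mod 11).
  i = 5 (α = 9): (9−10)(9−1)(9−8)(9−2) = (−1)·8·1·7 = −56 ≡ 10, so v_5 = 10^{−1} = 10 (mod 11).
  v = [1, 5, 8, 9, 10].
Step 2: syndromes of r = [8, 1, 4, 3, 10] (all sums mod 11).
  S_0 = Σ v_i r_i = 1·8 + 5·1 + 8·4 + 9·3 + 10·10 = 172 ≡ 7.
  S_1 = Σ v_i α_i r_i = 1·10·8 + 5·1·1 + 8·8·4 + 9·2·3 + 10·9·10 = 1295 ≡ 8.
  α_i^2 mod 11 = [1, 1, 9, 4, 4].
  S_2 = Σ v_i α_i^2 r_i = 1·1·8 + 5·1·1 + 8·9·4 + 9·4·3 + 10·4·10 = 809 ≡ 6.
  S = (7, 8, 6) ≠ 0, so r is not a codeword (an error is present).
Step 3: locate the error. For a single error e at position i, S_ℓ = v_i·e·α_i^ℓ, so α_err = S_1/S_0.
  S_0^{−1} = 7^{−1} = 8 (mod 11), so α_err = 8·8 = 64 ≡ 9 = α_5. Error position i = 5.
  Consistency check: S_2/S_1 = 6·7 = 42 ≡ 9 = α_err ✓ (single-error assumption holds).
Step 4: error magnitude e = S_0/v_5 = S_0·∏_{j≠5}(α_5 − α_j) = 7·10 = 70 ≡ 4 (mod 11).
Step 5: correct position 5: c_5 = r_5 − e = 10 − 4 ≡ 6 (mod 11). Hence c = [8, 1, 4, 3, 6].
  Check: interpolating c through the α_i gives m(x) = 10 + 2·x (degree < 2) with m(α_i) = c_i for every i, so c is indeed a codeword.


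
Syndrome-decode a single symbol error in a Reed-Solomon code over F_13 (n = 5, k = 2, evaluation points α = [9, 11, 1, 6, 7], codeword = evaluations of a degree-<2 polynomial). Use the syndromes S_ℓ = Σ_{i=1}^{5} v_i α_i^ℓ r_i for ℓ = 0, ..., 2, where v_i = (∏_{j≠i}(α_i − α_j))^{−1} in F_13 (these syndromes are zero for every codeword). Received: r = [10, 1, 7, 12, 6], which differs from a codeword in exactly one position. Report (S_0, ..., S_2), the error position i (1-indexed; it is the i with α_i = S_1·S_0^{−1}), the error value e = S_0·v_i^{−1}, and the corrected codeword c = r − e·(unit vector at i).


S = (7, 3, 5), error at position 4, error magnitude e = 8, c = [10, 1, 7, 4, 6].

Step 1: column multipliers v_i = (∏_{j≠i}(α_i − α_j))^{−1} mod 13.
  i = 1 (α = 9): (9−11)(9−1)(9−6)(9−7) = (−2)·8·3·2 = −96 ≡ 8, so v_1 = 8^{−1} = 5 (mod 13).
  i = 2 (α = 11): (11−9)(11−1)(11−6)(11−7) = 2·10·5·4 = 400 ≡ 10, so v_2 = 10^{−1} = 4 (mod 13).
  i = 3 (α = 1): (1−9)(1−11)(1−6)(1−7) = (−8)·(−10)·(−5)·(−6) = 2400 ≡ 8, so v_3 = 8^{−1} = 5 (mod 13).
  i = 4 (α = 6): (6−9)(6−11)(6−1)(6−7) = (−3)·(−5)·5·(−1) = −75 ≡ 3, so v_4 = 3^{−1} = 9 (mod 13).
  i = 5 (α = 7): (7−9)(7−11)(7−1)(7−6) = (−2)·(−4)·6·1 = 48 ≡ 9, so v_5 = 9^{−1} = 3 (mod 13).
  v = [5, 4, 5, 9, 3].
Step 2: syndromes of r = [10, 1, 7, 12, 6] (all sums mod 13).
  S_0 = Σ v_i r_i = 5·10 + 4·1 + 5·7 + 9·12 + 3·6 = 215 ≡ 7.
  S_1 = Σ v_i α_i r_i = 5·9·10 + 4·11·1 + 5·1·7 + 9·6·12 + 3·7·6 = 1303 ≡ 3.
  α_i^2 mod 13 = [3, 4, 1, 10, 10].
  S_2 = Σ v_i α_i^2 r_i = 5·3·10 + 4·4·1 + 5·1·7 + 9·10·12 + 3·10·6 = 1461 ≡ 5.
  S = (7, 3, 5) ≠ 0, so r is not a codeword (an error is present).
Step 3: locate the error. For a single error e at position i, S_ℓ = v_i·e·α_i^ℓ, so α_err = S_1/S_0.
  S_0^{−1} = 7^{−1} = 2 (mod 13), so α_err = 3·2 = 6 ≡ 6 = α_4. Error position i = 4.
  Consistency check: S_2/S_1 = 5·9 = 45 ≡ 6 = α_err ✓ (single-error assumption holds).
Step 4: error magnitude e = S_0/v_4 = S_0·∏_{j≠4}(α_4 − α_j) = 7·3 = 21 ≡ 8 (mod 13).
Step 5: correct position 4: c_4 = r_4 − e = 12 − 8 ≡ 4 (mod 13). Hence c = [10, 1, 7, 4, 6].
  Check: interpolating c through the α_i gives m(x) = 5 + 2·x (degree < 2) with m(α_i) = c_i for every i, so c is indeed a codeword.


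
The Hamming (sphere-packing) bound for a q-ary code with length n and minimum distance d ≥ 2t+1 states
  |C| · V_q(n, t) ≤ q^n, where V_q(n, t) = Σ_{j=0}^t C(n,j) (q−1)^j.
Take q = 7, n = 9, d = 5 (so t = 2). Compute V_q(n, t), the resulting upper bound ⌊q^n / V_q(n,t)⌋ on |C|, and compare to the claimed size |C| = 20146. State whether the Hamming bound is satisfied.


V_q(n, t) = 1351, q^n = 40353607, Hamming bound = 29869, |C| = 20146 ≤ bound (satisfied).

Step 1: Compute V_q(n, t) = Σ_{j=0}^2 C(n, j) (q−1)^j.
  j = 0: C(9,0)·(6)^0 = 1·1 = 1.
  j = 1: C(9,1)·(6)^1 = 9·6 = 54.
  j = 2: C(9,2)·(6)^2 = 36·36 = 1296.
  V_q(n, t) = 1 + 54 + 1296 = 1351.
Step 2: q^n = 7^9 = 40353607.
Step 3: Hamming bound ⌊q^n / V_q(n,t)⌋ = ⌊40353607/1351⌋ = 29869.
Step 4: Compare |C| = 20146 to 29869: satisfied.
The claimed |C| lies below the Hamming bound.


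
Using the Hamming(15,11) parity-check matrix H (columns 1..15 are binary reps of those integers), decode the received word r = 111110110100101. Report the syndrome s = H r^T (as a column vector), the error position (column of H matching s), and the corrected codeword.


s = (0, 1, 1, 0)^T, error position = 6, corrected codeword c = 111111110100101

Compute s = H r^T mod 2 one row at a time:
  s_1 = 1 + 0 + 1 + 0 + 0 + 1 + 0 + 1 = 4 ≡ 0 (mod 2).
  s_2 = 1 + 1 + 0 + 1 + 0 + 1 + 0 + 1 = 5 ≡ 1 (mod 2).
  s_3 = 1 + 1 + 0 + 1 + 1 + 0 + 0 + 1 = 5 ≡ 1 (mod 2).
  s_4 = 1 + 1 + 1 + 1 + 0 + 0 + 1 + 1 = 6 ≡ 0 (mod 2).
s = (0, 1, 1, 0)^T — this equals column 6 of H (binary 0110), so error is at position 6.
Correct: flip bit 6 of r = 111110110100101 to get c = 111111110100101.


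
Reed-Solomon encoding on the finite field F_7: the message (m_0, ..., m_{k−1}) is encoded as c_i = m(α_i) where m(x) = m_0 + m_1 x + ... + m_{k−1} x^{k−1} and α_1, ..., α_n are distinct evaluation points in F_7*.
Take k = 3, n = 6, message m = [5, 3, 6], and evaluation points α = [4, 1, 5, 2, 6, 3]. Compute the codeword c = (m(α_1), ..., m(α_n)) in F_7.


c = [1, 0, 2, 0, 1, 5]

Message polynomial: m(x) = 5 + 3·x + 6·x^2 (mod 7).
For each evaluation point α_i, compute m(α_i) mod 7:
  α_1 = 4: Horner steps 6 → 6 → 1, so m(4) = 1.
  α_2 = 1: Horner steps 6 → 2 → 0, so m(1) = 0.
  α_3 = 5: Horner steps 6 → 5 → 2, so m(5) = 2.
  α_4 = 2: Horner steps 6 → 1 → 0, so m(2) = 0.
  α_5 = 6: Horner steps 6 → 4 → 1, so m(6) = 1.
  α_6 = 3: Horner steps 6 → 0 → 5, so m(3) = 5.
Codeword c = [1, 0, 2, 0, 1, 5] ∈ F_7^6.


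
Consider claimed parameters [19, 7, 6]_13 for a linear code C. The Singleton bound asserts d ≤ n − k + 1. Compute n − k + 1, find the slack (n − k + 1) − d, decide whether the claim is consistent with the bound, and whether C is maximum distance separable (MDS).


Singleton RHS = n − k + 1 = 13, slack = 7, bound satisfied, not MDS.

Singleton bound: d ≤ n − k + 1.
Here n = 19, k = 7, so n − k + 1 = 13.
Given d = 6, check d ≤ 13: YES.
Slack = (n − k + 1) − d = 7.
The code is NOT MDS (slack = 7 > 0).
Description: the claimed parameters are [19, 7, 6]_13; such a code would be non-MDS.


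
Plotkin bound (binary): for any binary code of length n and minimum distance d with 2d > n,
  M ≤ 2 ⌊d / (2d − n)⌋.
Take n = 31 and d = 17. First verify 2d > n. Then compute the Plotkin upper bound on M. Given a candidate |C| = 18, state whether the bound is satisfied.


Plotkin bound M ≤ 10; given |C| = 18 > bound (violated).

Check applicability: 2d = 34, n = 31.
2d − n = 3 > 0, so Plotkin applies.
Compute d/(2d−n) = 17/3 ≈ 5.6667.
⌊d/(2d−n)⌋ = 5.
Plotkin bound: M ≤ 2·5 = 10.
Given |C| = 18, check: VIOLATED.
This |C| is above the Plotkin bound, so no binary code with n = 31, d = 17 and 18 codewords exists.


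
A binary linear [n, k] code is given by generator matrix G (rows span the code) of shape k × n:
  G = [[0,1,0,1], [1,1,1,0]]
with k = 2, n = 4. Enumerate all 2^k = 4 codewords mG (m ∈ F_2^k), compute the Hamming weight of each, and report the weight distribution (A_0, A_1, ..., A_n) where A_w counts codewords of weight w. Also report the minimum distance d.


Weight distribution: A_0 = 1, A_2 = 1, A_3 = 2. Minimum distance d = 2.

Enumerate all 2^2 = 4 messages m ∈ F_2^2.
For each, compute codeword c = mG in F_2^4, then tally its weight.
  m = 00 → c = 0000, weight = 0.
  m = 10 → c = 0101, weight = 2.
  m = 01 → c = 1110, weight = 3.
  m = 11 → c = 1011, weight = 3.
Tally weights:
  weight 0: 1 codewords.
  weight 2: 1 codewords.
  weight 3: 2 codewords.
Minimum distance d = smallest w > 0 with A_w > 0 = 2.
Sanity: Σ A_w = 4 = 2^2 = 4 ✓.


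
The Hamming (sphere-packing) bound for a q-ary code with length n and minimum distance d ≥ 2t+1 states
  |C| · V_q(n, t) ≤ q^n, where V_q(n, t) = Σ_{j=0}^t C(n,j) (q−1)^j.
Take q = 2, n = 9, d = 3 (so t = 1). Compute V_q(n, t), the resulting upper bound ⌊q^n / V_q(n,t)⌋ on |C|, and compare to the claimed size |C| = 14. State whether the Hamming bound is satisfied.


V_q(n, t) = 10, q^n = 512, Hamming bound = 51, |C| = 14 ≤ bound (satisfied).

Step 1: Compute V_q(n, t) = Σ_{j=0}^1 C(n, j) (q−1)^j.
  j = 0: C(9,0)·(1)^0 = 1·1 = 1.
  j = 1: C(9,1)·(1)^1 = 9·1 = 9.
  V_q(n, t) = 1 + 9 = 10.
Step 2: q^n = 2^9 = 512.
Step 3: Hamming bound ⌊q^n / V_q(n,t)⌋ = ⌊512/10⌋ = 51.
Step 4: Compare |C| = 14 to 51: satisfied.
The claimed |C| lies below the Hamming bound.


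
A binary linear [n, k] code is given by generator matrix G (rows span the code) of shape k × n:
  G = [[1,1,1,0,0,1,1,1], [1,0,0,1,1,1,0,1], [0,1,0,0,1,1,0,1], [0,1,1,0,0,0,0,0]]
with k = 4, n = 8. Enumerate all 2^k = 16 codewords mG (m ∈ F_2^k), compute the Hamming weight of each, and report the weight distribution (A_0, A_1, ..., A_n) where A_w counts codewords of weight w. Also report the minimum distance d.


Weight distribution: A_0 = 1, A_2 = 1, A_3 = 3, A_4 = 5, A_5 = 4, A_6 = 1, A_7 = 1. Minimum distance d = 2.

Enumerate all 2^4 = 16 messages m ∈ F_2^4.
For each, compute codeword c = mG in F_2^8, then tally its weight.
  m = 0000 → c = 00000000, weight = 0.
  m = 1000 → c = 11100111, weight = 6.
  m = 0100 → c = 10011101, weight = 5.
  m = 1100 → c = 01111010, weight = 5.
  m = 0010 → c = 01001101, weight = 4.
  m = 1010 → c = 10101010, weight = 4.
  m = 0110 → c = 11010000, weight = 3.
  m = 1110 → c = 00110111, weight = 5.
  m = 0001 → c = 01100000, weight = 2.
  m = 1001 → c = 10000111, weight = 4.
  m = 0101 → c = 11111101, weight = 7.
  m = 1101 → c = 00011010, weight = 3.
  m = 0011 → c = 00101101, weight = 4.
  m = 1011 → c = 11001010, weight = 4.
  m = 0111 → c = 10110000, weight = 3.
  m = 1111 → c = 01010111, weight = 5.
Tally weights:
  weight 0: 1 codewords.
  weight 2: 1 codewords.
  weight 3: 3 codewords.
  weight 4: 5 codewords.
  weight 5: 4 codewords.
  weight 6: 1 codewords.
  weight 7: 1 codewords.
Minimum distance d = smallest w > 0 with A_w > 0 = 2.
Sanity: Σ A_w = 16 = 2^4 = 16 ✓.


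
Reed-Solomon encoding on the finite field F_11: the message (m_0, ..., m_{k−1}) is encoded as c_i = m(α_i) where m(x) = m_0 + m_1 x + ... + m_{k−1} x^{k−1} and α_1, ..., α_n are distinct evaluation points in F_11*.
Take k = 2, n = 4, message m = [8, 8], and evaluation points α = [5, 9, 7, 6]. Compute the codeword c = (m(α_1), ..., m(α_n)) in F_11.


c = [4, 3, 9, 1]

Message polynomial: m(x) = 8 + 8·x (mod 11).
For each evaluation point α_i, compute m(α_i) mod 11:
  α_1 = 5: Horner steps 8 → 4, so m(5) = 4.
  α_2 = 9: Horner steps 8 → 3, so m(9) = 3.
  α_3 = 7: Horner steps 8 → 9, so m(7) = 9.
  α_4 = 6: Horner steps 8 → 1, so m(6) = 1.
Codeword c = [4, 3, 9, 1] ∈ F_11^4.


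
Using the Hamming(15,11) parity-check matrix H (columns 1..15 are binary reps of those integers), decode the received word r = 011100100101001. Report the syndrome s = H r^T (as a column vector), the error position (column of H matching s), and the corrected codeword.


s = (1, 0, 1, 1)^T, error position = 11, corrected codeword c = 011100100111001

Compute s = H r^T mod 2 one row at a time:
  s_1 = 0 + 0 + 1 + 0 + 1 + 0 + 0 + 1 = 3 ≡ 1 (mod 2).
  s_2 = 1 + 0 + 0 + 1 + 1 + 0 + 0 + 1 = 4 ≡ 0 (mod 2).
  s_3 = 1 + 1 + 0 + 1 + 1 + 0 + 0 + 1 = 5 ≡ 1 (mod 2).
  s_4 = 0 + 1 + 0 + 1 + 0 + 0 + 0 + 1 = 3 ≡ 1 (mod 2).
s = (1, 0, 1, 1)^T — this equals column 11 of H (binary 1011), so error is at position 11.
Correct: flip bit 11 of r = 011100100101001 to get c = 011100100111001.


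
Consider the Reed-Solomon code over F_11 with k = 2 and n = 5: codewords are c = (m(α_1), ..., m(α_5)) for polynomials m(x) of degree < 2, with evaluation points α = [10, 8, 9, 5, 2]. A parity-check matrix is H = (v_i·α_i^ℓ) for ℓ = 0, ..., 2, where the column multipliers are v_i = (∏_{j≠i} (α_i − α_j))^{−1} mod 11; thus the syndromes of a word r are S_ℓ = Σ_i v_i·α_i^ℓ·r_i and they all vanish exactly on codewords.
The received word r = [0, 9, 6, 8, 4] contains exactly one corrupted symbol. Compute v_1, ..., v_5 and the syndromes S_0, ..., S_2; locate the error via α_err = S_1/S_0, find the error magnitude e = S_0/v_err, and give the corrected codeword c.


S = (10, 3, 2), error at position 2, error magnitude e = 8, c = [0, 1, 6, 8, 4].

Step 1: column multipliers v_i = (∏_{j≠i}(α_i − α_j))^{−1} mod 11.
  i = 1 (α = 10): (10−8)(10−9)(10−5)(10−2) = 2·1·5·8 = 80 ≡ 3, so v_1 = 3^{−1} = 4 (mod 11).
  i = 2 (α = 8): (8−10)(8−9)(8−5)(8−2) = (−2)·(−1)·3·6 = 36 ≡ 3, so v_2 = 3^{−1} = 4 (mod 11).
  i = 3 (α = 9): (9−10)(9−8)(9−5)(9−2) = (−1)·1·4·7 = −28 ≡ 5, so v_3 = 5^{−1} = 9 (mod 11).
  i = 4 (α = 5): (5−10)(5−8)(5−9)(5−2) = (−5)·(−3)·(−4)·3 = −180 ≡ 7, so v_4 = 7^{−1} = 8 (mod 11).
  i = 5 (α = 2): (2−10)(2−8)(2−9)(2−5) = (−8)·(−6)·(−7)·(−3) = 1008 ≡ 7, so v_5 = 7^{−1} = 8 (mod 11).
  v = [4, 4, 9, 8, 8].
Step 2: syndromes of r = [0, 9, 6, 8, 4] (all sums mod 11).
  S_0 = Σ v_i r_i = 4·0 + 4·9 + 9·6 + 8·8 + 8·4 = 186 ≡ 10.
  S_1 = Σ v_i α_i r_i = 4·10·0 + 4·8·9 + 9·9·6 + 8·5·8 + 8·2·4 = 1158 ≡ 3.
  α_i^2 mod 11 = [1, 9, 4, 3, 4].
  S_2 = Σ v_i α_i^2 r_i = 4·1·0 + 4·9·9 + 9·4·6 + 8·3·8 + 8·4·4 = 860 ≡ 2.
  S = (10, 3, 2) ≠ 0, so r is not a codeword (an error is present).
Step 3: locate the error. For a single error e at position i, S_ℓ = v_i·e·α_i^ℓ, so α_err = S_1/S_0.
  S_0^{−1} = 10^{−1} = 10 (mod 11), so α_err = 3·10 = 30 ≡ 8 = α_2. Error position i = 2.
  Consistency check: S_2/S_1 = 2·4 = 8 ≡ 8 = α_err ✓ (single-error assumption holds).
Step 4: error magnitude e = S_0/v_2 = S_0·∏_{j≠2}(α_2 − α_j) = 10·3 = 30 ≡ 8 (mod 11).
Step 5: correct position 2: c_2 = r_2 − e = 9 − 8 ≡ 1 (mod 11). Hence c = [0, 1, 6, 8, 4].
  Check: interpolating c through the α_i gives m(x) = 5 + 5·x (degree < 2) with m(α_i) = c_i for every i, so c is indeed a codeword.


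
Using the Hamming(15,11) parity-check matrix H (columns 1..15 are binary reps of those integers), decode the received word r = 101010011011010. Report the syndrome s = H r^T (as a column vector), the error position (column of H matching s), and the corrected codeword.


s = (1, 1, 1, 1)^T, error position = 15, corrected codeword c = 101010011011011

Compute s = H r^T mod 2 one row at a time:
  s_1 = 1 + 1 + 0 + 1 + 1 + 0 + 1 + 0 = 5 ≡ 1 (mod 2).
  s_2 = 0 + 1 + 0 + 0 + 1 + 0 + 1 + 0 = 3 ≡ 1 (mod 2).
  s_3 = 0 + 1 + 0 + 0 + 0 + 1 + 1 + 0 = 3 ≡ 1 (mod 2).
  s_4 = 1 + 1 + 1 + 0 + 1 + 1 + 0 + 0 = 5 ≡ 1 (mod 2).
s = (1, 1, 1, 1)^T — this equals column 15 of H (binary 1111), so error is at position 15.
Correct: flip bit 15 of r = 101010011011010 to get c = 101010011011011.


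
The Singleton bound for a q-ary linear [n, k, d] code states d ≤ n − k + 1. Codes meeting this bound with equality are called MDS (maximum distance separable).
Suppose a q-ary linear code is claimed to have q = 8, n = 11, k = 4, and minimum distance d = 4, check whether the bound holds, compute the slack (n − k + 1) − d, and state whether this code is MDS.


Singleton RHS = n − k + 1 = 8, slack = 4, bound satisfied, not MDS.

Singleton bound: d ≤ n − k + 1.
Here n = 11, k = 4, so n − k + 1 = 8.
Given d = 4, check d ≤ 8: YES.
Slack = (n − k + 1) − d = 4.
The code is NOT MDS (slack = 4 > 0).
Description: the claimed parameters are [11, 4, 4]_8; such a code would be non-MDS.


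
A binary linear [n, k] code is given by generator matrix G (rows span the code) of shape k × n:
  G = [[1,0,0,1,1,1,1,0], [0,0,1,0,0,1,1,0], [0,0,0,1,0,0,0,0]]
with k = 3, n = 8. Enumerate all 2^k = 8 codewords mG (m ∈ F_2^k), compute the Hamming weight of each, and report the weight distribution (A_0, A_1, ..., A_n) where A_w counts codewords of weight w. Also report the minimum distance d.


Weight distribution: A_0 = 1, A_1 = 1, A_3 = 2, A_4 = 3, A_5 = 1. Minimum distance d = 1.

Enumerate all 2^3 = 8 messages m ∈ F_2^3.
For each, compute codeword c = mG in F_2^8, then tally its weight.
  m = 000 → c = 00000000, weight = 0.
  m = 100 → c = 10011110, weight = 5.
  m = 010 → c = 00100110, weight = 3.
  m = 110 → c = 10111000, weight = 4.
  m = 001 → c = 00010000, weight = 1.
  m = 101 → c = 10001110, weight = 4.
  m = 011 → c = 00110110, weight = 4.
  m = 111 → c = 10101000, weight = 3.
Tally weights:
  weight 0: 1 codewords.
  weight 1: 1 codewords.
  weight 3: 2 codewords.
  weight 4: 3 codewords.
  weight 5: 1 codewords.
Minimum distance d = smallest w > 0 with A_w > 0 = 1.
Sanity: Σ A_w = 8 = 2^3 = 8 ✓.


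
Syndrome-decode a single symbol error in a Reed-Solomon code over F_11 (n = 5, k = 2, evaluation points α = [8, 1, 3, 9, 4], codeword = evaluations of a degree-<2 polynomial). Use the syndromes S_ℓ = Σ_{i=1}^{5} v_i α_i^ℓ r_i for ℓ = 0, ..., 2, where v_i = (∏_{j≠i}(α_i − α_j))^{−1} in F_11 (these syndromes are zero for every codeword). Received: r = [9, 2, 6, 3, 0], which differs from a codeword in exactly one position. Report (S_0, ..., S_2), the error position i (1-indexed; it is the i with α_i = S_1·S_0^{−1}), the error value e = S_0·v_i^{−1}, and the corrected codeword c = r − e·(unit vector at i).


S = (1, 1, 1), error at position 2, error magnitude e = 6, c = [9, 7, 6, 3, 0].

Step 1: column multipliers v_i = (∏_{j≠i}(α_i − α_j))^{−1} mod 11.
  i = 1 (α = 8): (8−1)(8−3)(8−9)(8−4) = 7·5·(−1)·4 = −140 ≡ 3, so v_1 = 3^{−1} = 4 (mod 11).
  i = 2 (α = 1): (1−8)(1−3)(1−9)(1−4) = (−7)·(−2)·(−8)·(−3) = 336 ≡ 6, so v_2 = 6^{−1} = 2 (mod 11).
  i = 3 (α = 3): (3−8)(3−1)(3−9)(3−4) = (−5)·2·(−6)·(−1) = −60 ≡ 6, so v_3 = 6^{−1} = 2 (mod 11).
  i = 4 (α = 9): (9−8)(9−1)(9−3)(9−4) = 1·8·6·5 = 240 ≡ 9, so v_4 = 9^{−1} = 5 (mod 11).
  i = 5 (α = 4): (4−8)(4−1)(4−3)(4−9) = (−4)·3·1·(−5) = 60 ≡ 5, so v_5 = 5^{−1} = 9 (mod 11).
  v = [4, 2, 2, 5, 9].
Step 2: syndromes of r = [9, 2, 6, 3, 0] (all sums mod 11).
  S_0 = Σ v_i r_i = 4·9 + 2·2 + 2·6 + 5·3 + 9·0 = 67 ≡ 1.
  S_1 = Σ v_i α_i r_i = 4·8·9 + 2·1·2 + 2·3·6 + 5·9·3 + 9·4·0 = 463 ≡ 1.
  α_i^2 mod 11 = [9, 1, 9, 4, 5].
  S_2 = Σ v_i α_i^2 r_i = 4·9·9 + 2·1·2 + 2·9·6 + 5·4·3 + 9·5·0 = 496 ≡ 1.
  S = (1, 1, 1) ≠ 0, so r is not a codeword (an error is present).
Step 3: locate the error. For a single error e at position i, S_ℓ = v_i·e·α_i^ℓ, so α_err = S_1/S_0.
  S_0^{−1} = 1^{−1} = 1 (mod 11), so α_err = 1·1 = 1 ≡ 1 = α_2. Error position i = 2.
  Consistency check: S_2/S_1 = 1·1 = 1 ≡ 1 = α_err ✓ (single-error assumption holds).
Step 4: error magnitude e = S_0/v_2 = S_0·∏_{j≠2}(α_2 − α_j) = 1·6 = 6 ≡ 6 (mod 11).
Step 5: correct position 2: c_2 = r_2 − e = 2 − 6 ≡ 7 (mod 11). Hence c = [9, 7, 6, 3, 0].
  Check: interpolating c through the α_i gives m(x) = 2 + 5·x (degree < 2) with m(α_i) = c_i for every i, so c is indeed a codeword.


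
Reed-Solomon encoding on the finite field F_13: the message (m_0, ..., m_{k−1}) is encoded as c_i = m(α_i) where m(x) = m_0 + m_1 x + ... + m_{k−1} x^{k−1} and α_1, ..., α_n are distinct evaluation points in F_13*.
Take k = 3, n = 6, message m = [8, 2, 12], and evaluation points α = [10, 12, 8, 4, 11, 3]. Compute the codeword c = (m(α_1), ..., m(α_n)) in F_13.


c = [6, 5, 12, 0, 0, 5]

Message polynomial: m(x) = 8 + 2·x + 12·x^2 (mod 13).
For each evaluation point α_i, compute m(α_i) mod 13:
  α_1 = 10: Horner steps 12 → 5 → 6, so m(10) = 6.
  α_2 = 12: Horner steps 12 → 3 → 5, so m(12) = 5.
  α_3 = 8: Horner steps 12 → 7 → 12, so m(8) = 12.
  α_4 = 4: Horner steps 12 → 11 → 0, so m(4) = 0.
  α_5 = 11: Horner steps 12 → 4 → 0, so m(11) = 0.
  α_6 = 3: Horner steps 12 → 12 → 5, so m(3) = 5.
Codeword c = [6, 5, 12, 0, 0, 5] ∈ F_13^6.


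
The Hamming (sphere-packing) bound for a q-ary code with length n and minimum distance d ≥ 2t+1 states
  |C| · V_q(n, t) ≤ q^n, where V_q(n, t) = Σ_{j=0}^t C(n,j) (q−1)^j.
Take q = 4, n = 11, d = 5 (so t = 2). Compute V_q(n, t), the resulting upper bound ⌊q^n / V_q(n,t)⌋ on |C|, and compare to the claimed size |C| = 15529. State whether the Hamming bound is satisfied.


V_q(n, t) = 529, q^n = 4194304, Hamming bound = 7928, |C| = 15529 > bound (violated).

Step 1: Compute V_q(n, t) = Σ_{j=0}^2 C(n, j) (q−1)^j.
  j = 0: C(11,0)·(3)^0 = 1·1 = 1.
  j = 1: C(11,1)·(3)^1 = 11·3 = 33.
  j = 2: C(11,2)·(3)^2 = 55·9 = 495.
  V_q(n, t) = 1 + 33 + 495 = 529.
Step 2: q^n = 4^11 = 4194304.
Step 3: Hamming bound ⌊q^n / V_q(n,t)⌋ = ⌊4194304/529⌋ = 7928.
Step 4: Compare |C| = 15529 to 7928: violated.
The claimed |C| lies above the Hamming bound, so no 4-ary code of length 11 with d ≥ 5 can have 15529 codewords.


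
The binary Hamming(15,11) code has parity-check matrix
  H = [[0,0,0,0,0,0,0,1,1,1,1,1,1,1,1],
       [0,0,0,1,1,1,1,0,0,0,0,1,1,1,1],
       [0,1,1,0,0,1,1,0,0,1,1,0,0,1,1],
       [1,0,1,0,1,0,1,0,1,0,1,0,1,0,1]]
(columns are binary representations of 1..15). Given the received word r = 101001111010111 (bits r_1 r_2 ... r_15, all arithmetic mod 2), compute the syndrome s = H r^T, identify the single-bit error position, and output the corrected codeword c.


s = (0, 1, 0, 1)^T, error position = 5, corrected codeword c = 101011111010111

Compute s = H r^T mod 2 one row at a time:
  s_1 = 1 + 1 + 0 + 1 + 0 + 1 + 1 + 1 = 6 ≡ 0 (mod 2).
  s_2 = 0 + 0 + 1 + 1 + 0 + 1 + 1 + 1 = 5 ≡ 1 (mod 2).
  s_3 = 0 + 1 + 1 + 1 + 0 + 1 + 1 + 1 = 6 ≡ 0 (mod 2).
  s_4 = 1 + 1 + 0 + 1 + 1 + 1 + 1 + 1 = 7 ≡ 1 (mod 2).
s = (0, 1, 0, 1)^T — this equals column 5 of H (binary 0101), so error is at position 5.
Correct: flip bit 5 of r = 101001111010111 to get c = 101011111010111.


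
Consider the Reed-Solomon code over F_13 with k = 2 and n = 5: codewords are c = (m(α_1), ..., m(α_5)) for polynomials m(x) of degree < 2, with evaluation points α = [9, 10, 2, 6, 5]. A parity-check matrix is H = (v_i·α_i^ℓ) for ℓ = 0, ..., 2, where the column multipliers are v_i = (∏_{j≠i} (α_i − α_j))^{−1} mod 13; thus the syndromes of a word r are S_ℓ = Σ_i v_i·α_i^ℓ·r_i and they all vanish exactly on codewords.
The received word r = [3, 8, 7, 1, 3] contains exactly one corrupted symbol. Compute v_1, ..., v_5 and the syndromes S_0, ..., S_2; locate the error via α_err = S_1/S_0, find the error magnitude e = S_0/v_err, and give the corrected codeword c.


S = (4, 7, 9), error at position 5, error magnitude e = 7, c = [3, 8, 7, 1, 9].

Step 1: column multipliers v_i = (∏_{j≠i}(α_i − α_j))^{−1} mod 13.
  i = 1 (α = 9): (9−10)(9−2)(9−6)(9−5) = (−1)·7·3·4 = −84 ≡ 7, so v_1 = 7^{−1} = 2 (mod 13).
  i = 2 (α = 10): (10−9)(10−2)(10−6)(10−5) = 1·8·4·5 = 160 ≡ 4, so v_2 = 4^{−1} = 10 (mod 13).
  i = 3 (α = 2): (2−9)(2−10)(2−6)(2−5) = (−7)·(−8)·(−4)·(−3) = 672 ≡ 9, so v_3 = 9^{−1} = 3 (mod 13).
  i = 4 (α = 6): (6−9)(6−10)(6−2)(6−5) = (−3)·(−4)·4·1 = 48 ≡ 9, so v_4 = 9^{−1} = 3 (mod 13).
  i = 5 (α = 5): (5−9)(5−10)(5−2)(5−6) = (−4)·(−5)·3·(−1) = −60 ≡ 5, so v_5 = 5^{−1} = 8 (mod 13).
  v = [2, 10, 3, 3, 8].
Step 2: syndromes of r = [3, 8, 7, 1, 3] (all sums mod 13).
  S_0 = Σ v_i r_i = 2·3 + 10·8 + 3·7 + 3·1 + 8·3 = 134 ≡ 4.
  S_1 = Σ v_i α_i r_i = 2·9·3 + 10·10·8 + 3·2·7 + 3·6·1 + 8·5·3 = 1034 ≡ 7.
  α_i^2 mod 13 = [3, 9, 4, 10, 12].
  S_2 = Σ v_i α_i^2 r_i = 2·3·3 + 10·9·8 + 3·4·7 + 3·10·1 + 8·12·3 = 1140 ≡ 9.
  S = (4, 7, 9) ≠ 0, so r is not a codeword (an error is present).
Step 3: locate the error. For a single error e at position i, S_ℓ = v_i·e·α_i^ℓ, so α_err = S_1/S_0.
  S_0^{−1} = 4^{−1} = 10 (mod 13), so α_err = 7·10 = 70 ≡ 5 = α_5. Error position i = 5.
  Consistency check: S_2/S_1 = 9·2 = 18 ≡ 5 = α_err ✓ (single-error assumption holds).
Step 4: error magnitude e = S_0/v_5 = S_0·∏_{j≠5}(α_5 − α_j) = 4·5 = 20 ≡ 7 (mod 13).
Step 5: correct position 5: c_5 = r_5 − e = 3 − 7 ≡ 9 (mod 13). Hence c = [3, 8, 7, 1, 9].
  Check: interpolating c through the α_i gives m(x) = 10 + 5·x (degree < 2) with m(α_i) = c_i for every i, so c is indeed a codeword.


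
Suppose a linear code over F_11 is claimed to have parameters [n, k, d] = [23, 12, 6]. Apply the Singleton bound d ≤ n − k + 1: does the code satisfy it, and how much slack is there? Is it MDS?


Singleton RHS = n − k + 1 = 12, slack = 6, bound satisfied, not MDS.

Singleton bound: d ≤ n − k + 1.
Here n = 23, k = 12, so n − k + 1 = 12.
Given d = 6, check d ≤ 12: YES.
Slack = (n − k + 1) − d = 6.
The code is NOT MDS (slack = 6 > 0).
Description: the claimed parameters are [23, 12, 6]_11; such a code would be non-MDS.


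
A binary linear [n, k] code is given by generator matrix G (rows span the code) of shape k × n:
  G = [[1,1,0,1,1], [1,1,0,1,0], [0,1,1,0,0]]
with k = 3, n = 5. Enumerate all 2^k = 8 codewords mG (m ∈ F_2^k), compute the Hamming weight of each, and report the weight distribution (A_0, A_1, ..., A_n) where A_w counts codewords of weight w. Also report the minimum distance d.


Weight distribution: A_0 = 1, A_1 = 1, A_2 = 1, A_3 = 3, A_4 = 2. Minimum distance d = 1.

Enumerate all 2^3 = 8 messages m ∈ F_2^3.
For each, compute codeword c = mG in F_2^5, then tally its weight.
  m = 000 → c = 00000, weight = 0.
  m = 100 → c = 11011, weight = 4.
  m = 010 → c = 11010, weight = 3.
  m = 110 → c = 00001, weight = 1.
  m = 001 → c = 01100, weight = 2.
  m = 101 → c = 10111, weight = 4.
  m = 011 → c = 10110, weight = 3.
  m = 111 → c = 01101, weight = 3.
Tally weights:
  weight 0: 1 codewords.
  weight 1: 1 codewords.
  weight 2: 1 codewords.
  weight 3: 3 codewords.
  weight 4: 2 codewords.
Minimum distance d = smallest w > 0 with A_w > 0 = 1.
Sanity: Σ A_w = 8 = 2^3 = 8 ✓.


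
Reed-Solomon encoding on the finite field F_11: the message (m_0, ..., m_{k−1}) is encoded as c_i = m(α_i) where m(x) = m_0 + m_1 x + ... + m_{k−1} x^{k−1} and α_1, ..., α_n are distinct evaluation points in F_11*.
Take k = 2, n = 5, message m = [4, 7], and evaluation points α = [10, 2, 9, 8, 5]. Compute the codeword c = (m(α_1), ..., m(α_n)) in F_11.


c = [8, 7, 1, 5, 6]

Message polynomial: m(x) = 4 + 7·x (mod 11).
For each evaluation point α_i, compute m(α_i) mod 11:
  α_1 = 10: Horner steps 7 → 8, so m(10) = 8.
  α_2 = 2: Horner steps 7 → 7, so m(2) = 7.
  α_3 = 9: Horner steps 7 → 1, so m(9) = 1.
  α_4 = 8: Horner steps 7 → 5, so m(8) = 5.
  α_5 = 5: Horner steps 7 → 6, so m(5) = 6.
Codeword c = [8, 7, 1, 5, 6] ∈ F_11^5.


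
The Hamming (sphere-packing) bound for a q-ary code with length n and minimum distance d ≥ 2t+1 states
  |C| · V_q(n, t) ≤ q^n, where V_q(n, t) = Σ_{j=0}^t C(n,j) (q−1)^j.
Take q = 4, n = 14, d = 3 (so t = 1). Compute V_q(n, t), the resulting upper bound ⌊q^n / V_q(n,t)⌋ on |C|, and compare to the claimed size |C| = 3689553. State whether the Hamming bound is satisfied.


V_q(n, t) = 43, q^n = 268435456, Hamming bound = 6242685, |C| = 3689553 ≤ bound (satisfied).

Step 1: Compute V_q(n, t) = Σ_{j=0}^1 C(n, j) (q−1)^j.
  j = 0: C(14,0)·(3)^0 = 1·1 = 1.
  j = 1: C(14,1)·(3)^1 = 14·3 = 42.
  V_q(n, t) = 1 + 42 = 43.
Step 2: q^n = 4^14 = 268435456.
Step 3: Hamming bound ⌊q^n / V_q(n,t)⌋ = ⌊268435456/43⌋ = 6242685.
Step 4: Compare |C| = 3689553 to 6242685: satisfied.
The claimed |C| lies below the Hamming bound.


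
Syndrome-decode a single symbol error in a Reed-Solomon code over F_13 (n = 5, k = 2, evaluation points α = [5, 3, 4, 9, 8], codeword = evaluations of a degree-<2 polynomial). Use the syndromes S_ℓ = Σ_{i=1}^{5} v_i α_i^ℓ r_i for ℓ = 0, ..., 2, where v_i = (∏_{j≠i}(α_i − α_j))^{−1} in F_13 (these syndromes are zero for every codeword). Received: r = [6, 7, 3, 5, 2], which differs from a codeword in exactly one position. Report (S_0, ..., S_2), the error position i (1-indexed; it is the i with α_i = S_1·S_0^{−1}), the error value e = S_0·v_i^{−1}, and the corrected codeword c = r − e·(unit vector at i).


S = (9, 1, 3), error at position 2, error magnitude e = 7, c = [6, 0, 3, 5, 2].

Step 1: column multipliers v_i = (∏_{j≠i}(α_i − α_j))^{−1} mod 13.
  i = 1 (α = 5): (5−3)(5−4)(5−9)(5−8) = 2·1·(−4)·(−3) = 24 ≡ 11, so v_1 = 11^{−1} = 6 (mod 13).
  i = 2 (α = 3): (3−5)(3−4)(3−9)(3−8) = (−2)·(−1)·(−6)·(−5) = 60 ≡ 8, so v_2 = 8^{−1} = 5 (mod 13).
  i = 3 (α = 4): (4−5)(4−3)(4−9)(4−8) = (−1)·1·(−5)·(−4) = −20 ≡ 6, so v_3 = 6^{−1} = 11 (mod 13).
  i = 4 (α = 9): (9−5)(9−3)(9−4)(9−8) = 4·6·5·1 = 120 ≡ 3, so v_4 = 3^{−1} = 9 (mod 13).
  i = 5 (α = 8): (8−5)(8−3)(8−4)(8−9) = 3·5·4·(−1) = −60 ≡ 5, so v_5 = 5^{−1} = 8 (mod 13).
  v = [6, 5, 11, 9, 8].
Step 2: syndromes of r = [6, 7, 3, 5, 2] (all sums mod 13).
  S_0 = Σ v_i r_i = 6·6 + 5·7 + 11·3 + 9·5 + 8·2 = 165 ≡ 9.
  S_1 = Σ v_i α_i r_i = 6·5·6 + 5·3·7 + 11·4·3 + 9·9·5 + 8·8·2 = 950 ≡ 1.
  α_i^2 mod 13 = [12, 9, 3, 3, 12].
  S_2 = Σ v_i α_i^2 r_i = 6·12·6 + 5·9·7 + 11·3·3 + 9·3·5 + 8·12·2 = 1173 ≡ 3.
  S = (9, 1, 3) ≠ 0, so r is not a codeword (an error is present).
Step 3: locate the error. For a single error e at position i, S_ℓ = v_i·e·α_i^ℓ, so α_err = S_1/S_0.
  S_0^{−1} = 9^{−1} = 3 (mod 13), so α_err = 1·3 = 3 ≡ 3 = α_2. Error position i = 2.
  Consistency check: S_2/S_1 = 3·1 = 3 ≡ 3 = α_err ✓ (single-error assumption holds).
Step 4: error magnitude e = S_0/v_2 = S_0·∏_{j≠2}(α_2 − α_j) = 9·8 = 72 ≡ 7 (mod 13).
Step 5: correct position 2: c_2 = r_2 − e = 7 − 7 ≡ 0 (mod 13). Hence c = [6, 0, 3, 5, 2].
  Check: interpolating c through the α_i gives m(x) = 4 + 3·x (degree < 2) with m(α_i) = c_i for every i, so c is indeed a codeword.
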